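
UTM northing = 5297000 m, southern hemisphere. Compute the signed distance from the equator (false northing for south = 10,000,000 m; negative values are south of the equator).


For southern: actual = 5297000 - 10000000 = -4703000 m

-4703000 m


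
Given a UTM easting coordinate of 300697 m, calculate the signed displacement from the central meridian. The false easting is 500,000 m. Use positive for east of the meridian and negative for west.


displacement = 300697 - 500000 = -199303 m

-199303 m


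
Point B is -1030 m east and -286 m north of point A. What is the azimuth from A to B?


az = atan2(-1030, -286) = -105.5 deg
adjusted to 0-360: 254.5 degrees

254.5 degrees


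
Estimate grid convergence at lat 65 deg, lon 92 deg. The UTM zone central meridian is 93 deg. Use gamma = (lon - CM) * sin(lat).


gamma = (92 - 93) * sin(65) = -1 * 0.906308 = -0.906 degrees

-0.906 degrees


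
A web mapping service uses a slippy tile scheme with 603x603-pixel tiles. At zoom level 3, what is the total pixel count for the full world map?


tiles per axis = 2^3 = 8
total tiles = 8^2 = 64
pixels per axis = 8 * 603 = 4824
total pixels = 4824^2 = 23270976

23270976 pixels


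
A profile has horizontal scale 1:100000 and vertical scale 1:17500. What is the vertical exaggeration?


VE = horizontal_scale / vertical_scale = 100000 / 17500 ≈ 5.7

5.7x


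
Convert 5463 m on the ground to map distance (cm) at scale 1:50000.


map_cm = 5463 * 100 / 50000 = 10.926 cm ≈ 10.93 cm

10.93 cm


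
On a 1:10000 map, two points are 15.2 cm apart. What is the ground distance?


ground = 15.2 cm * 10000 / 100 = 1520.0 m = 1.52 km

1.52 km


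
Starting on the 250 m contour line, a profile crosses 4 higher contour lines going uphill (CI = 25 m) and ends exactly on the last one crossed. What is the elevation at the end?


elevation = 250 + 4 * 25 = 350 m

350 m


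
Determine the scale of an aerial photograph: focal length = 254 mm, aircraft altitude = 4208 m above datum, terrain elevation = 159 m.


scale = f / (H - h) = 254 mm / 4049 m = 254 / 4049000 = 1:15941

1:15941


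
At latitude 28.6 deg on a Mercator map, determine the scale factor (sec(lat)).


SF = 1 / cos(28.6) = 1 / 0.877983 = 1.139

1.139


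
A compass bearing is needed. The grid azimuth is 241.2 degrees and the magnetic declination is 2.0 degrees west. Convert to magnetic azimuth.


magnetic azimuth = grid azimuth - declination (east +ve)
mag_az = 241.2 - -2.0 = 243.2 degrees

243.2 degrees


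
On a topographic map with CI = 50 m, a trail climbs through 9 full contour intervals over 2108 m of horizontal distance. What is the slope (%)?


elevation change = 9 * 50 = 450 m
slope = 450 / 2108 * 100 = 21.3%

21.3%


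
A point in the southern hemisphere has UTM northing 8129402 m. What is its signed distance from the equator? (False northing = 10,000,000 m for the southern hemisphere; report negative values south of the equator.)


For southern: actual = 8129402 - 10000000 = -1870598 m

-1870598 m


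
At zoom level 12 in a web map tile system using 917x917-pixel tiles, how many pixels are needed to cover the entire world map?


tiles per axis = 2^12 = 4096
total tiles = 4096^2 = 16777216
pixels per axis = 4096 * 917 = 3756032
total pixels = 3756032^2 = 14107776385024

14107776385024 pixels


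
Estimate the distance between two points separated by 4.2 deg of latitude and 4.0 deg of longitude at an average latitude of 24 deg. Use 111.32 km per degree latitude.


dlat_km = 4.2 * 111.32 = 467.544
dlon_km = 4.0 * 111.32 * cos(24) ≈ 406.784
dist = sqrt(467.544^2 + 406.784^2) ≈ 619.7 km

619.7 km


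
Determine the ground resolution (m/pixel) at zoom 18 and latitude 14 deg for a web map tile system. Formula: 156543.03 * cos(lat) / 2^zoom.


res = 156543.03 * cos(14) / 2^18 = 156543.03 * 0.97029573 / 262144 = 0.58 m/pixel

0.58 m/pixel


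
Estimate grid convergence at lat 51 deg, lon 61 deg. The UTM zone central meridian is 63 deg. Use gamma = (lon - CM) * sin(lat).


gamma = (61 - 63) * sin(51) = -2 * 0.777146 = -1.554 degrees

-1.554 degrees


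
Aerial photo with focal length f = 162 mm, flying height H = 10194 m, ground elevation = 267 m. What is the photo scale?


scale = f / (H - h) = 162 mm / 9927 m = 162 / 9927000 = 1:61278

1:61278


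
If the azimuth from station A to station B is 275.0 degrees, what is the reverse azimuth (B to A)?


back azimuth = (275.0 + 180) mod 360 = 95.0 degrees

95.0 degrees


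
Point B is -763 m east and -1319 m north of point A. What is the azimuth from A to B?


az = atan2(-763, -1319) = -150.0 deg
adjusted to 0-360: 210.0 degrees

210.0 degrees


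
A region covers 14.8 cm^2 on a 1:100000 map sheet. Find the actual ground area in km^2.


ground_area = 14.8 * (100000/100)^2 = 14800000.0 m^2 = 14.8 km^2

14.8 km^2


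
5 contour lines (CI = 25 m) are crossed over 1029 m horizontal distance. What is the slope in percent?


elevation change = 5 * 25 = 125 m
slope = 125 / 1029 * 100 = 12.1%

12.1%


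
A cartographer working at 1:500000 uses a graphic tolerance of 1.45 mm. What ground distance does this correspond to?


ground = 1.45 mm * 500000 / 1000 = 725.0 m

725.0 m


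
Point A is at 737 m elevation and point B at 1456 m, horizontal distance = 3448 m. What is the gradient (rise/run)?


gradient = (1456 - 737) / 3448 = 719 / 3448 = 0.2085

0.2085


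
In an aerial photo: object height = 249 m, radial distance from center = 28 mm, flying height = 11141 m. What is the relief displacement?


d = h * r / H = 249 * 28 / 11141 = 0.63 mm

0.63 mm


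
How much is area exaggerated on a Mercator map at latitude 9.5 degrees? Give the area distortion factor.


area_distortion = 1/cos^2(9.5) = 1.028

1.028


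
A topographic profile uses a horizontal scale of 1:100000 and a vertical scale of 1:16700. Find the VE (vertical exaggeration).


VE = horizontal_scale / vertical_scale = 100000 / 16700 ≈ 6.0

6.0x


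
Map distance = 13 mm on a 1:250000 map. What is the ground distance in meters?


ground = 13 mm * 250000 / 1000 = 3250.0 m

3250.0 m


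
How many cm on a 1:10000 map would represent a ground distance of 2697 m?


map_cm = 2697 * 100 / 10000 = 26.97 cm

26.97 cm


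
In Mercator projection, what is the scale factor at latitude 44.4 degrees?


SF = 1 / cos(44.4) = 1 / 0.714473 = 1.4

1.4


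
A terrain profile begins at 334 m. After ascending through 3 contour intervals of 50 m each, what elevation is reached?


elevation = 334 + 3 * 50 = 484 m

484 m


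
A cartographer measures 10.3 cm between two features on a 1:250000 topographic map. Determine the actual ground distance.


ground = 10.3 cm * 250000 / 100 = 25750.0 m = 25.75 km

25.75 km


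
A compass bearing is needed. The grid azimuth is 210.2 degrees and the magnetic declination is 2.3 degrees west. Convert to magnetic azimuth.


magnetic azimuth = grid azimuth - declination (east +ve)
mag_az = 210.2 - -2.3 = 212.5 degrees

212.5 degrees


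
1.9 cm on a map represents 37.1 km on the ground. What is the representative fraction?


ground = 37.1 km = 3710000 cm; RF denominator = ground / map = 3710000 / 1.9 ≈ 1952632; RF = 1:1952632

1:1952632


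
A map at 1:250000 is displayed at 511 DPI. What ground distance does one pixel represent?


pixel_cm = 2.54 / 511 ≈ 0.004971 cm
ground = pixel_cm * 250000 / 100 = 2.54 * 250000 / (511 * 100) = 635000 / 51100 ≈ 12.43 m

12.43 m


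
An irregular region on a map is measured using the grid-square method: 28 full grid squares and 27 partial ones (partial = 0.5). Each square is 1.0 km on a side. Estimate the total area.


effective squares = 28 + 27 * 0.5 = 41.5
area = 41.5 * 1.0 = 41.5 km^2

41.5 km^2


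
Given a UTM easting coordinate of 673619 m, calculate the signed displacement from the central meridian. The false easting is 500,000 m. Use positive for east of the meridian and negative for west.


displacement = 673619 - 500000 = 173619 m

173619 m


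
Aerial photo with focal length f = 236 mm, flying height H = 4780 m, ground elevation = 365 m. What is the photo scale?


scale = f / (H - h) = 236 mm / 4415 m = 236 / 4415000 = 1:18708

1:18708


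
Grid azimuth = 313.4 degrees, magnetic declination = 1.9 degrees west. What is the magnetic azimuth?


magnetic azimuth = grid azimuth - declination (east +ve)
mag_az = 313.4 - -1.9 = 315.3 degrees

315.3 degrees


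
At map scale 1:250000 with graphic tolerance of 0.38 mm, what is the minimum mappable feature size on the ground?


ground = 0.38 mm * 250000 / 1000 = 95.0 m

95.0 m


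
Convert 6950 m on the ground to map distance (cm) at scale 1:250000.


map_cm = 6950 * 100 / 250000 = 2.78 cm

2.78 cm


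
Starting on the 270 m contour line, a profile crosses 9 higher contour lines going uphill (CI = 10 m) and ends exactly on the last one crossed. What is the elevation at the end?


elevation = 270 + 9 * 10 = 360 m

360 m


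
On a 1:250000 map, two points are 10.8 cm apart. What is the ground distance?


ground = 10.8 cm * 250000 / 100 = 27000.0 m = 27.0 km

27.0 km


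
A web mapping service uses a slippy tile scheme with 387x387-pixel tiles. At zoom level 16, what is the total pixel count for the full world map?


tiles per axis = 2^16 = 65536
total tiles = 65536^2 = 4294967296
pixels per axis = 65536 * 387 = 25362432
total pixels = 25362432^2 = 643252956954624

643252956954624 pixels


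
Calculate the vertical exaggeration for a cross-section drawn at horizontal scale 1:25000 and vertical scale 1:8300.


VE = horizontal_scale / vertical_scale = 25000 / 8300 ≈ 3.0

3.0x


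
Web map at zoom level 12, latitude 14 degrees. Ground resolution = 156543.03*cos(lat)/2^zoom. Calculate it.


res = 156543.03 * cos(14) / 2^12 = 156543.03 * 0.97029573 / 4096 = 37.08 m/pixel

37.08 m/pixel


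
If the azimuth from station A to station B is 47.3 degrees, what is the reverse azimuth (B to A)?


back azimuth = (47.3 + 180) mod 360 = 227.3 degrees

227.3 degrees


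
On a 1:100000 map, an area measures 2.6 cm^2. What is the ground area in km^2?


ground_area = 2.6 * (100000/100)^2 = 2600000.0 m^2 = 2.6 km^2

2.6 km^2


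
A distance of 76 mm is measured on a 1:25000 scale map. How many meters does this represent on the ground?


ground = 76 mm * 25000 / 1000 = 1900.0 m

1900.0 m


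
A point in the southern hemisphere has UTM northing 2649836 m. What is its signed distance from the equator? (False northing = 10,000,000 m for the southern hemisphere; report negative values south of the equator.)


For southern: actual = 2649836 - 10000000 = -7350164 m

-7350164 m


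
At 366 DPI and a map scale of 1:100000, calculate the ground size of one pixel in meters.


pixel_cm = 2.54 / 366 ≈ 0.00694 cm
ground = pixel_cm * 100000 / 100 = 2.54 * 100000 / (366 * 100) = 254000 / 36600 ≈ 6.94 m

6.94 m


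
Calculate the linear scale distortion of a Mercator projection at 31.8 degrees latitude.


SF = 1 / cos(31.8) = 1 / 0.849893 = 1.177

1.177


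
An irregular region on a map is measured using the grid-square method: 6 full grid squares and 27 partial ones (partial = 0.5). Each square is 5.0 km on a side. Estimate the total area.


effective squares = 6 + 27 * 0.5 = 19.5
area = 19.5 * 25.0 = 487.5 km^2

487.5 km^2


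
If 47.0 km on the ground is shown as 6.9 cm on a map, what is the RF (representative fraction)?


ground = 47.0 km = 4700000 cm; RF denominator = ground / map = 4700000 / 6.9 ≈ 681159; RF = 1:681159

1:681159


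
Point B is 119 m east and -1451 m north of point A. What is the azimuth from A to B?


az = atan2(119, -1451) = 175.3 deg
adjusted to 0-360: 175.3 degrees

175.3 degrees


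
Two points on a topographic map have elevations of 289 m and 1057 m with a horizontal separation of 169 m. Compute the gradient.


gradient = (1057 - 289) / 169 = 768 / 169 = 4.5444

4.5444


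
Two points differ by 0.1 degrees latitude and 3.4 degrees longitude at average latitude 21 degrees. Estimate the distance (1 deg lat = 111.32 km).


dlat_km = 0.1 * 111.32 = 11.132
dlon_km = 3.4 * 111.32 * cos(21) ≈ 353.349
dist = sqrt(11.132^2 + 353.349^2) ≈ 353.5 km

353.5 km


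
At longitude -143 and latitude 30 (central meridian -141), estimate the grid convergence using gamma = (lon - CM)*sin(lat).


gamma = (-143 - -141) * sin(30) = -2 * 0.5 = -1.0 degrees

-1.0 degrees


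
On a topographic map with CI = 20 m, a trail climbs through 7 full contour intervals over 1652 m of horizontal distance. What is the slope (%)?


elevation change = 7 * 20 = 140 m
slope = 140 / 1652 * 100 = 8.5%

8.5%


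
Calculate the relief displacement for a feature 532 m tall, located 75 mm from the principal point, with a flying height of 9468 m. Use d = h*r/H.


d = h * r / H = 532 * 75 / 9468 = 4.21 mm

4.21 mm


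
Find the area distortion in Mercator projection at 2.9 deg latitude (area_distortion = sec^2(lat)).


area_distortion = 1/cos^2(2.9) = 1.003

1.003


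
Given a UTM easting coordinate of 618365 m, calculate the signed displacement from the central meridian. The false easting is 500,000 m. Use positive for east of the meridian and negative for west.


displacement = 618365 - 500000 = 118365 m

118365 m


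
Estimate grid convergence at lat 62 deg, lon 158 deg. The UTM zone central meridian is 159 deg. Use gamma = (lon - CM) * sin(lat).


gamma = (158 - 159) * sin(62) = -1 * 0.882948 = -0.883 degrees

-0.883 degrees


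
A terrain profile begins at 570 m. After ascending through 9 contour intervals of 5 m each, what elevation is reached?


elevation = 570 + 9 * 5 = 615 m

615 m


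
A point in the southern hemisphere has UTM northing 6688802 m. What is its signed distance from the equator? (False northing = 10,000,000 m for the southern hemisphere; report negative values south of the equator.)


For southern: actual = 6688802 - 10000000 = -3311198 m

-3311198 m


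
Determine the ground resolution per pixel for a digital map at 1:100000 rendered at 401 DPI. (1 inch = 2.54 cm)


pixel_cm = 2.54 / 401 ≈ 0.006334 cm
ground = pixel_cm * 100000 / 100 = 2.54 * 100000 / (401 * 100) = 254000 / 40100 ≈ 6.33 m

6.33 m


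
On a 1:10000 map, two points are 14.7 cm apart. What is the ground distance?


ground = 14.7 cm * 10000 / 100 = 1470.0 m = 1.47 km

1.47 km


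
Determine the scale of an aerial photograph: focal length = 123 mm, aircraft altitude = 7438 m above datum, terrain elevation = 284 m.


scale = f / (H - h) = 123 mm / 7154 m = 123 / 7154000 = 1:58163

1:58163


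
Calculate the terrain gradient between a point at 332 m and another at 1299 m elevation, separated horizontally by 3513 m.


gradient = (1299 - 332) / 3513 = 967 / 3513 = 0.2753

0.2753


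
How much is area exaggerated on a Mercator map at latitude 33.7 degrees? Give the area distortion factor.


area_distortion = 1/cos^2(33.7) = 1.445

1.445


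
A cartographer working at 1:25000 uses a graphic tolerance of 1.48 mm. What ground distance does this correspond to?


ground = 1.48 mm * 25000 / 1000 = 37.0 m

37.0 m


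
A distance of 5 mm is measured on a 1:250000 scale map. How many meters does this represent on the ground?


ground = 5 mm * 250000 / 1000 = 1250.0 m

1250.0 m


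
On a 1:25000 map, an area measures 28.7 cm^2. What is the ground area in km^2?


ground_area = 28.7 * (25000/100)^2 = 1793750.0 m^2 = 1.79375 km^2 ≈ 1.794 km^2

1.794 km^2


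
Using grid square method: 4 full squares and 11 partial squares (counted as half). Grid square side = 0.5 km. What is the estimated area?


effective squares = 4 + 11 * 0.5 = 9.5
area = 9.5 * 0.25 = 2.375 km^2

2.375 km^2


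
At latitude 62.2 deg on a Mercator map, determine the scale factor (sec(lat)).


SF = 1 / cos(62.2) = 1 / 0.466387 = 2.144

2.144


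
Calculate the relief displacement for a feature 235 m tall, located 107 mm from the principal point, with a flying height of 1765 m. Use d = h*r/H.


d = h * r / H = 235 * 107 / 1765 = 14.25 mm

14.25 mm


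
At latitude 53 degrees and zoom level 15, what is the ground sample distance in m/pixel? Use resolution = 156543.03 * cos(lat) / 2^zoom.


res = 156543.03 * cos(53) / 2^15 = 156543.03 * 0.60181502 / 32768 = 2.88 m/pixel

2.88 m/pixel


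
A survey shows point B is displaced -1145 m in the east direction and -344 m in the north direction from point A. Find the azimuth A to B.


az = atan2(-1145, -344) = -106.7 deg
adjusted to 0-360: 253.3 degrees

253.3 degrees


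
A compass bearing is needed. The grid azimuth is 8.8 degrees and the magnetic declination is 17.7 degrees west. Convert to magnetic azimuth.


magnetic azimuth = grid azimuth - declination (east +ve)
mag_az = 8.8 - -17.7 = 26.5 degrees

26.5 degrees


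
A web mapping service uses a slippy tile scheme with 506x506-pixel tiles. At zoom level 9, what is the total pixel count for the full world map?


tiles per axis = 2^9 = 512
total tiles = 512^2 = 262144
pixels per axis = 512 * 506 = 259072
total pixels = 259072^2 = 67118301184

67118301184 pixels


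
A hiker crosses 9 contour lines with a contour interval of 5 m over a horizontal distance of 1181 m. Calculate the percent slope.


elevation change = 9 * 5 = 45 m
slope = 45 / 1181 * 100 = 3.8%

3.8%


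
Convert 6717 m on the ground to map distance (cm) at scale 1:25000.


map_cm = 6717 * 100 / 25000 = 26.868 cm ≈ 26.87 cm

26.87 cm


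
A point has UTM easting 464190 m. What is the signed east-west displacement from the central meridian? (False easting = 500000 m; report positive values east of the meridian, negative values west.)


displacement = 464190 - 500000 = -35810 m

-35810 m


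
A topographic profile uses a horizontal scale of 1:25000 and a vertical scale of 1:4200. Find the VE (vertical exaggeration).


VE = horizontal_scale / vertical_scale = 25000 / 4200 ≈ 6.0

6.0x


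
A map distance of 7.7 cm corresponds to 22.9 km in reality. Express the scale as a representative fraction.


ground = 22.9 km = 2290000 cm; RF denominator = ground / map = 2290000 / 7.7 ≈ 297403; RF = 1:297403

1:297403


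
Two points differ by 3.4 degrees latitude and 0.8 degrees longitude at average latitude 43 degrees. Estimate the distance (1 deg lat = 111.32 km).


dlat_km = 3.4 * 111.32 = 378.488
dlon_km = 0.8 * 111.32 * cos(43) ≈ 65.131
dist = sqrt(378.488^2 + 65.131^2) ≈ 384.1 km

384.1 km


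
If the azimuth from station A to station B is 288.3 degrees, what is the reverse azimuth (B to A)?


back azimuth = (288.3 + 180) mod 360 = 108.3 degrees

108.3 degrees


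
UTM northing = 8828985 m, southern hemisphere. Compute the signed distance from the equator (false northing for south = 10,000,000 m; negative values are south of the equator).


For southern: actual = 8828985 - 10000000 = -1171015 m

-1171015 m


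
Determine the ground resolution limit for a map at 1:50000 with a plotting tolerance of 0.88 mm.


ground = 0.88 mm * 50000 / 1000 = 44.0 m

44.0 m


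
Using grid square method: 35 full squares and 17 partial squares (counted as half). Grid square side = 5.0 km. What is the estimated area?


effective squares = 35 + 17 * 0.5 = 43.5
area = 43.5 * 25.0 = 1087.5 km^2

1087.5 km^2


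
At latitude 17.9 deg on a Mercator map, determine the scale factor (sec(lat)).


SF = 1 / cos(17.9) = 1 / 0.951594 = 1.051

1.051


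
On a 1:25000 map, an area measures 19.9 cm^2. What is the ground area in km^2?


ground_area = 19.9 * (25000/100)^2 = 1243750.0 m^2 = 1.24375 km^2 ≈ 1.244 km^2

1.244 km^2


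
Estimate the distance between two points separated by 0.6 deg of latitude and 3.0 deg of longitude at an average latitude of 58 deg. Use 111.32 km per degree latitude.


dlat_km = 0.6 * 111.32 = 66.792
dlon_km = 3.0 * 111.32 * cos(58) ≈ 176.972
dist = sqrt(66.792^2 + 176.972^2) ≈ 189.2 km

189.2 km


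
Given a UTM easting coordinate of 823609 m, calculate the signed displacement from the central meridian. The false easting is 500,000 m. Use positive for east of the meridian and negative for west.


displacement = 823609 - 500000 = 323609 m

323609 m


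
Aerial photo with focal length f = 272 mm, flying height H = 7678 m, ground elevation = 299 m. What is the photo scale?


scale = f / (H - h) = 272 mm / 7379 m = 272 / 7379000 = 1:27129

1:27129


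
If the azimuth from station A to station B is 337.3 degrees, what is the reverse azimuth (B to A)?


back azimuth = (337.3 + 180) mod 360 = 157.3 degrees

157.3 degrees


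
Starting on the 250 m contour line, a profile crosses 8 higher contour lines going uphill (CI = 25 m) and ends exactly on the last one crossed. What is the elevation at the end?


elevation = 250 + 8 * 25 = 450 m

450 m


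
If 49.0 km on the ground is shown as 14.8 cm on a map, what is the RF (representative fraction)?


ground = 49.0 km = 4900000 cm; RF denominator = ground / map = 4900000 / 14.8 ≈ 331081; RF = 1:331081

1:331081


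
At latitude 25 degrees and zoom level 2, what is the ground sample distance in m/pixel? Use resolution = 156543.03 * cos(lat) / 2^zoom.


res = 156543.03 * cos(25) / 2^2 = 156543.03 * 0.90630779 / 4 = 35469.04 m/pixel

35469.04 m/pixel


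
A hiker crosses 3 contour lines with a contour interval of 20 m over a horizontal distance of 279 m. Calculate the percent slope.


elevation change = 3 * 20 = 60 m
slope = 60 / 279 * 100 = 21.5%

21.5%


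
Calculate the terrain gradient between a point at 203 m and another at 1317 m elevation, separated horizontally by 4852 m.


gradient = (1317 - 203) / 4852 = 1114 / 4852 = 0.2296

0.2296


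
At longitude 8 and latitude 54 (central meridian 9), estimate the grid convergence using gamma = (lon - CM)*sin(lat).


gamma = (8 - 9) * sin(54) = -1 * 0.809017 = -0.809 degrees

-0.809 degrees


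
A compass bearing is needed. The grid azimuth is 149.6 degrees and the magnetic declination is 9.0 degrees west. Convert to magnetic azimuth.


magnetic azimuth = grid azimuth - declination (east +ve)
mag_az = 149.6 - -9.0 = 158.6 degrees

158.6 degrees


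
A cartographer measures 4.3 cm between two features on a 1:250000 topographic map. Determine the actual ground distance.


ground = 4.3 cm * 250000 / 100 = 10750.0 m = 10.75 km

10.75 km


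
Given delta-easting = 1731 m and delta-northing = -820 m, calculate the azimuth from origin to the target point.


az = atan2(1731, -820) = 115.3 deg
adjusted to 0-360: 115.3 degrees

115.3 degrees


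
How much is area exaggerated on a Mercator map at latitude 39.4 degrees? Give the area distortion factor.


area_distortion = 1/cos^2(39.4) = 1.675

1.675


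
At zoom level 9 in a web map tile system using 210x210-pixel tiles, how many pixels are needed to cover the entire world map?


tiles per axis = 2^9 = 512
total tiles = 512^2 = 262144
pixels per axis = 512 * 210 = 107520
total pixels = 107520^2 = 11560550400

11560550400 pixels


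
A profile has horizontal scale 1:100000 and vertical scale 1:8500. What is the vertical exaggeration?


VE = horizontal_scale / vertical_scale = 100000 / 8500 ≈ 11.8

11.8x


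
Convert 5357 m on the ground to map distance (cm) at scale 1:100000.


map_cm = 5357 * 100 / 100000 = 5.357 cm ≈ 5.36 cm

5.36 cm


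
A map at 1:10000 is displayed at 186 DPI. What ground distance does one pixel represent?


pixel_cm = 2.54 / 186 ≈ 0.013656 cm
ground = pixel_cm * 10000 / 100 = 2.54 * 10000 / (186 * 100) = 25400 / 18600 ≈ 1.37 m

1.37 m


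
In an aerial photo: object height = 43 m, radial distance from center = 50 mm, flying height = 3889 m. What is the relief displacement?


d = h * r / H = 43 * 50 / 3889 = 0.55 mm

0.55 mm


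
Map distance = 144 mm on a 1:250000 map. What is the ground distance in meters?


ground = 144 mm * 250000 / 1000 = 36000.0 m

36000.0 m


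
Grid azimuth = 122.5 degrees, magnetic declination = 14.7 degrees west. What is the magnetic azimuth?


magnetic azimuth = grid azimuth - declination (east +ve)
mag_az = 122.5 - -14.7 = 137.2 degrees

137.2 degrees


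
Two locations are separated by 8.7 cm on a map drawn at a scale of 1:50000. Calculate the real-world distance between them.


ground = 8.7 cm * 50000 / 100 = 4350.0 m = 4.35 km

4.35 km


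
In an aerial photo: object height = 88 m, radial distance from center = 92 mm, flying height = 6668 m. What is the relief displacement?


d = h * r / H = 88 * 92 / 6668 = 1.21 mm

1.21 mm


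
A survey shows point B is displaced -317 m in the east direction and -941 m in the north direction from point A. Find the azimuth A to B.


az = atan2(-317, -941) = -161.4 deg
adjusted to 0-360: 198.6 degrees

198.6 degrees


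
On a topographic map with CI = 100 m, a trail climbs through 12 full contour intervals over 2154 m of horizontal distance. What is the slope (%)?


elevation change = 12 * 100 = 1200 m
slope = 1200 / 2154 * 100 = 55.7%

55.7%


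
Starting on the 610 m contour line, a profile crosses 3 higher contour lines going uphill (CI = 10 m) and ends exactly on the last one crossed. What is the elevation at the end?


elevation = 610 + 3 * 10 = 640 m

640 m


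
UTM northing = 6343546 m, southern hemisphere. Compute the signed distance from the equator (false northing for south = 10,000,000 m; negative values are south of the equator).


For southern: actual = 6343546 - 10000000 = -3656454 m

-3656454 m


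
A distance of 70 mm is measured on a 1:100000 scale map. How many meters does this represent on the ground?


ground = 70 mm * 100000 / 1000 = 7000.0 m

7000.0 m


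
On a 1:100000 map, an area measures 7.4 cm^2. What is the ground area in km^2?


ground_area = 7.4 * (100000/100)^2 = 7400000.0 m^2 = 7.4 km^2

7.4 km^2


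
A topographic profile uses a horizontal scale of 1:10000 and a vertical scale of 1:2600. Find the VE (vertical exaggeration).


VE = horizontal_scale / vertical_scale = 10000 / 2600 ≈ 3.8

3.8x


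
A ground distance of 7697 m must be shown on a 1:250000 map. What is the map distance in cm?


map_cm = 7697 * 100 / 250000 = 3.0788 cm ≈ 3.08 cm

3.08 cm


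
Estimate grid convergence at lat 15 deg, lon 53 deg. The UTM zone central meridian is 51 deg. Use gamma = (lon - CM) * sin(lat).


gamma = (53 - 51) * sin(15) = 2 * 0.258819 = 0.518 degrees

0.518 degrees


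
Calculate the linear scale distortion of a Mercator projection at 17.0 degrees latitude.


SF = 1 / cos(17.0) = 1 / 0.956305 = 1.046

1.046


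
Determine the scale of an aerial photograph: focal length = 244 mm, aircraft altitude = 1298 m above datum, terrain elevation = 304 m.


scale = f / (H - h) = 244 mm / 994 m = 244 / 994000 = 1:4074

1:4074


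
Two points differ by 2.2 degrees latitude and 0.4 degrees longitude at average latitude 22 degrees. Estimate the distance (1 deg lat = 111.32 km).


dlat_km = 2.2 * 111.32 = 244.904
dlon_km = 0.4 * 111.32 * cos(22) ≈ 41.286
dist = sqrt(244.904^2 + 41.286^2) ≈ 248.4 km

248.4 km


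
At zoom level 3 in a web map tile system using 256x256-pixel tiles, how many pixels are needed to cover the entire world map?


tiles per axis = 2^3 = 8
total tiles = 8^2 = 64
pixels per axis = 8 * 256 = 2048
total pixels = 2048^2 = 4194304

4194304 pixels


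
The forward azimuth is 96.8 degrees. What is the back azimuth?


back azimuth = (96.8 + 180) mod 360 = 276.8 degrees

276.8 degrees


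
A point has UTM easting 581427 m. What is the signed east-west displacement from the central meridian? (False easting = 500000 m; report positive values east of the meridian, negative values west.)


displacement = 581427 - 500000 = 81427 m

81427 m


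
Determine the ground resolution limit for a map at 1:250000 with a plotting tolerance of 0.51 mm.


ground = 0.51 mm * 250000 / 1000 = 127.5 m

127.5 m


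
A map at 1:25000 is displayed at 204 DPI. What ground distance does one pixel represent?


pixel_cm = 2.54 / 204 ≈ 0.012451 cm
ground = pixel_cm * 25000 / 100 = 2.54 * 25000 / (204 * 100) = 63500 / 20400 ≈ 3.11 m

3.11 m


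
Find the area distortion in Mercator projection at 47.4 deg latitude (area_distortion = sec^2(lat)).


area_distortion = 1/cos^2(47.4) = 2.183

2.183


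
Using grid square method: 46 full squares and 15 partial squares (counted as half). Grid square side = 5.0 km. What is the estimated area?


effective squares = 46 + 15 * 0.5 = 53.5
area = 53.5 * 25.0 = 1337.5 km^2

1337.5 km^2


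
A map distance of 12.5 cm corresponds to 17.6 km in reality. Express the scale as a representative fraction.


ground = 17.6 km = 1760000 cm; RF denominator = ground / map = 1760000 / 12.5 = 140800; RF = 1:140800

1:140800


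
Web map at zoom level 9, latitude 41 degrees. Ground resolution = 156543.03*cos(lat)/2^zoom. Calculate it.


res = 156543.03 * cos(41) / 2^9 = 156543.03 * 0.75470958 / 512 = 230.75 m/pixel

230.75 m/pixel


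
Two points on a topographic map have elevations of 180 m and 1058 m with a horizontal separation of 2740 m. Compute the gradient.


gradient = (1058 - 180) / 2740 = 878 / 2740 = 0.3204

0.3204


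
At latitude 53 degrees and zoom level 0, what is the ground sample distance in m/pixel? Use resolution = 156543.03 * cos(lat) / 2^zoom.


res = 156543.03 * cos(53) / 2^0 = 156543.03 * 0.60181502 / 1 = 94209.95 m/pixel

94209.95 m/pixel


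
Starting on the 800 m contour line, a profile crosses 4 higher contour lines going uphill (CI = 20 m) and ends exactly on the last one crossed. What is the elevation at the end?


elevation = 800 + 4 * 20 = 880 m

880 m


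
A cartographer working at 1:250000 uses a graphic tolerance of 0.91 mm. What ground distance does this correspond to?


ground = 0.91 mm * 250000 / 1000 = 227.5 m

227.5 m


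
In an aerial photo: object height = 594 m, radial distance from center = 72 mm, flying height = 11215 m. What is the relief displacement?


d = h * r / H = 594 * 72 / 11215 = 3.81 mm

3.81 mm


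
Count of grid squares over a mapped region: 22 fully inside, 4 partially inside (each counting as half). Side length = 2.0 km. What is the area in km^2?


effective squares = 22 + 4 * 0.5 = 24.0
area = 24.0 * 4.0 = 96.0 km^2

96.0 km^2


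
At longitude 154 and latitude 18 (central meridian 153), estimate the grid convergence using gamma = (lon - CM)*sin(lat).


gamma = (154 - 153) * sin(18) = 1 * 0.309017 = 0.309 degrees

0.309 degrees


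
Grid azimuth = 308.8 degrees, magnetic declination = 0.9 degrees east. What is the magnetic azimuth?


magnetic azimuth = grid azimuth - declination (east +ve)
mag_az = 308.8 - 0.9 = 307.9 degrees

307.9 degrees


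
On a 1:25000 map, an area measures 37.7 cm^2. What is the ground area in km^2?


ground_area = 37.7 * (25000/100)^2 = 2356250.0 m^2 = 2.35625 km^2 ≈ 2.356 km^2

2.356 km^2


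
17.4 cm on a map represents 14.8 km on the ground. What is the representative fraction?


ground = 14.8 km = 1480000 cm; RF denominator = ground / map = 1480000 / 17.4 ≈ 85057; RF = 1:85057

1:85057


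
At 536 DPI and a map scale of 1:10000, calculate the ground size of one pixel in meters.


pixel_cm = 2.54 / 536 ≈ 0.004739 cm
ground = pixel_cm * 10000 / 100 = 2.54 * 10000 / (536 * 100) = 25400 / 53600 ≈ 0.47 m

0.47 m


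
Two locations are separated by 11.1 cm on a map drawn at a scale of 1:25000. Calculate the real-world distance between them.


ground = 11.1 cm * 25000 / 100 = 2775.0 m = 2.775 km

2.775 km


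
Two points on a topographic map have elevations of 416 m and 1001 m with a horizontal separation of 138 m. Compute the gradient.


gradient = (1001 - 416) / 138 = 585 / 138 = 4.2391

4.2391


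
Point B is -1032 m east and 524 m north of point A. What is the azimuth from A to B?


az = atan2(-1032, 524) = -63.1 deg
adjusted to 0-360: 296.9 degrees

296.9 degrees


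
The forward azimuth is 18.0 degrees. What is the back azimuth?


back azimuth = (18.0 + 180) mod 360 = 198.0 degrees

198.0 degrees


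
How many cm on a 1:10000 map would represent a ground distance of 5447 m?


map_cm = 5447 * 100 / 10000 = 54.47 cm

54.47 cm


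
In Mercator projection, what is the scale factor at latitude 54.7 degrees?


SF = 1 / cos(54.7) = 1 / 0.577858 = 1.731

1.731


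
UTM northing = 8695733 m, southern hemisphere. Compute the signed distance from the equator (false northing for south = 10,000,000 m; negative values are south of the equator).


For southern: actual = 8695733 - 10000000 = -1304267 m

-1304267 m


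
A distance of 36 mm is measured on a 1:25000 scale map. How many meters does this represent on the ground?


ground = 36 mm * 25000 / 1000 = 900.0 m

900.0 m


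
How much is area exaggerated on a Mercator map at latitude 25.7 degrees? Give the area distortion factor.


area_distortion = 1/cos^2(25.7) = 1.232

1.232


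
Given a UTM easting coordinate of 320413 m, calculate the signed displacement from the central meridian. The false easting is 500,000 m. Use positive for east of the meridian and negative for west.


displacement = 320413 - 500000 = -179587 m

-179587 m


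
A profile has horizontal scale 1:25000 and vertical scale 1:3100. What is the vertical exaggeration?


VE = horizontal_scale / vertical_scale = 25000 / 3100 ≈ 8.1

8.1x


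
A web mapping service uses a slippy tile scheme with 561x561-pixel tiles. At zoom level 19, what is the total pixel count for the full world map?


tiles per axis = 2^19 = 524288
total tiles = 524288^2 = 274877906944
pixels per axis = 524288 * 561 = 294125568
total pixels = 294125568^2 = 86509849751322624

86509849751322624 pixels


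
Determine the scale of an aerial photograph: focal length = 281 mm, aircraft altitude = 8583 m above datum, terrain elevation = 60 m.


scale = f / (H - h) = 281 mm / 8523 m = 281 / 8523000 = 1:30331

1:30331


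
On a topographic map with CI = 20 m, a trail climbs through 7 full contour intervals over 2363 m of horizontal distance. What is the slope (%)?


elevation change = 7 * 20 = 140 m
slope = 140 / 2363 * 100 = 5.9%

5.9%


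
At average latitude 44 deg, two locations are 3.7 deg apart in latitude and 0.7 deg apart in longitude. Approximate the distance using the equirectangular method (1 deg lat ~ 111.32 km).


dlat_km = 3.7 * 111.32 = 411.884
dlon_km = 0.7 * 111.32 * cos(44) ≈ 56.054
dist = sqrt(411.884^2 + 56.054^2) ≈ 415.7 km

415.7 km


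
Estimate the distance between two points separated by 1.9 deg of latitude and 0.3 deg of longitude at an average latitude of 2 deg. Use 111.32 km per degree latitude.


dlat_km = 1.9 * 111.32 = 211.508
dlon_km = 0.3 * 111.32 * cos(2) ≈ 33.376
dist = sqrt(211.508^2 + 33.376^2) ≈ 214.1 km

214.1 km


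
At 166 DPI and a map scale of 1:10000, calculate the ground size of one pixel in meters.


pixel_cm = 2.54 / 166 ≈ 0.015301 cm
ground = pixel_cm * 10000 / 100 = 2.54 * 10000 / (166 * 100) = 25400 / 16600 ≈ 1.53 m

1.53 m


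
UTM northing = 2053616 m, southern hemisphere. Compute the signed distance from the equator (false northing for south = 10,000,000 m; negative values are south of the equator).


For southern: actual = 2053616 - 10000000 = -7946384 m

-7946384 m


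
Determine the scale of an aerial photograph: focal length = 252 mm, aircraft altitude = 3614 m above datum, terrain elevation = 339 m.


scale = f / (H - h) = 252 mm / 3275 m = 252 / 3275000 = 1:12996

1:12996


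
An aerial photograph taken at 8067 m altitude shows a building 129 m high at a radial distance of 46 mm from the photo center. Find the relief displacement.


d = h * r / H = 129 * 46 / 8067 = 0.74 mm

0.74 mm


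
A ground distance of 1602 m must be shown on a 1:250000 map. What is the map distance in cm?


map_cm = 1602 * 100 / 250000 = 0.6408 cm ≈ 0.64 cm

0.64 cm


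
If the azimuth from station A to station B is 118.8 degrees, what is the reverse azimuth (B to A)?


back azimuth = (118.8 + 180) mod 360 = 298.8 degrees

298.8 degrees


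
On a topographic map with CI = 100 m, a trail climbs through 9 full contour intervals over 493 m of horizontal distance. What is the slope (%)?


elevation change = 9 * 100 = 900 m
slope = 900 / 493 * 100 = 182.6%

182.6%


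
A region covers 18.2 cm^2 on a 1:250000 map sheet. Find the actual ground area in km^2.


ground_area = 18.2 * (250000/100)^2 = 113750000.0 m^2 = 113.75 km^2

113.75 km^2


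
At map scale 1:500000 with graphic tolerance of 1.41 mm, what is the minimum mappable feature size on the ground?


ground = 1.41 mm * 500000 / 1000 = 705.0 m

705.0 m


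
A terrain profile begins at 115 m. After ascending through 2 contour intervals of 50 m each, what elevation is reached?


elevation = 115 + 2 * 50 = 215 m

215 m


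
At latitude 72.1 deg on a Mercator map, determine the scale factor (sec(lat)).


SF = 1 / cos(72.1) = 1 / 0.307357 = 3.254

3.254


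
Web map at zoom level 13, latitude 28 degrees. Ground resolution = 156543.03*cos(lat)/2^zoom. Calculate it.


res = 156543.03 * cos(28) / 2^13 = 156543.03 * 0.88294759 / 8192 = 16.87 m/pixel

16.87 m/pixel


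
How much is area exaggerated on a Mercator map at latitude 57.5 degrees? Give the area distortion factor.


area_distortion = 1/cos^2(57.5) = 3.464

3.464


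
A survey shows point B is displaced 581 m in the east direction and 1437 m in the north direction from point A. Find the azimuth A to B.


az = atan2(581, 1437) = 22.0 deg
adjusted to 0-360: 22.0 degrees

22.0 degrees


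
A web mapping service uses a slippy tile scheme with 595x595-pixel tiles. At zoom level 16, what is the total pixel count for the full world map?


tiles per axis = 2^16 = 65536
total tiles = 65536^2 = 4294967296
pixels per axis = 65536 * 595 = 38993920
total pixels = 38993920^2 = 1520525796966400

1520525796966400 pixels


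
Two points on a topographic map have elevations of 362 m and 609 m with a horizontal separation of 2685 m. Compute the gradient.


gradient = (609 - 362) / 2685 = 247 / 2685 = 0.092

0.092


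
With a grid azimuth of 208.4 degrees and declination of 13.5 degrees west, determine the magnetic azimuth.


magnetic azimuth = grid azimuth - declination (east +ve)
mag_az = 208.4 - -13.5 = 221.9 degrees

221.9 degrees


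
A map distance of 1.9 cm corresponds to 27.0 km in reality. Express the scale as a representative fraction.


ground = 27.0 km = 2700000 cm; RF denominator = ground / map = 2700000 / 1.9 ≈ 1421053; RF = 1:1421053

1:1421053


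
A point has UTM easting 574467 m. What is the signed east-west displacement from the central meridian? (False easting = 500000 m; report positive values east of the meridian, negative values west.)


displacement = 574467 - 500000 = 74467 m

74467 m


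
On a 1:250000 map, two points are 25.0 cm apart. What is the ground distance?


ground = 25.0 cm * 250000 / 100 = 62500.0 m = 62.5 km

62.5 km


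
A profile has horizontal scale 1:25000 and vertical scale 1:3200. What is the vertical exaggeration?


VE = horizontal_scale / vertical_scale = 25000 / 3200 = 7.8125 ≈ 7.8

7.8x


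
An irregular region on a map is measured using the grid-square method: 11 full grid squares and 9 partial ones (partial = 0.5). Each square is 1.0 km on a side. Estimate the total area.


effective squares = 11 + 9 * 0.5 = 15.5
area = 15.5 * 1.0 = 15.5 km^2

15.5 km^2
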